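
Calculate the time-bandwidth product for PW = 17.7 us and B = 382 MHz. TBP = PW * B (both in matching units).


TBP = 17.7 * 382 = 6761.4

6761.4


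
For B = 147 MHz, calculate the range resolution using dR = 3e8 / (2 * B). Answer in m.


dR = 3e8 / (2 * 147000000.0) = 1.02 m

1.02 m


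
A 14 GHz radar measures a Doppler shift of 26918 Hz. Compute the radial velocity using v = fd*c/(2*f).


v = 26918 * 3e8 / (2 * 14000000000.0) = 288.4 m/s

288.4 m/s


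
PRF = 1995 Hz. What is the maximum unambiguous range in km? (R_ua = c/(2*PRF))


R_ua = 3e8 / (2 * 1995) = 75188.0 m = 75.2 km

75.2 km


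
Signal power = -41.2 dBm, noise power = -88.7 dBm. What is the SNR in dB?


SNR = -41.2 - (-88.7) = 47.5 dB

47.5 dB


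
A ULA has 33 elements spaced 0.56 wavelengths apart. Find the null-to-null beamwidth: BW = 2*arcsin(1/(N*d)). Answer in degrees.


1/(N*d) = 1/(33*0.56) = 0.054113
BW = 2*arcsin(0.054113) = 6.2 degrees

6.2 degrees


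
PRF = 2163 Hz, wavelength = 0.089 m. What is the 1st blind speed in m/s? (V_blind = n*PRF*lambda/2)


V_blind = 1 * 2163 * 0.089 / 2 = 96.3 m/s

96.3 m/s


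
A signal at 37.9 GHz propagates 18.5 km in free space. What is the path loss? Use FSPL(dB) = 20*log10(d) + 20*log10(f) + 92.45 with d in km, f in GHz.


20*log10(18.5) = 25.34
20*log10(37.9) = 31.57
FSPL = 149.4 dB

149.4 dB


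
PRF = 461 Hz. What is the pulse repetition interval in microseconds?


PRI = 1/461 = 0.0021691974 s = 2169.2 us

2169.2 us


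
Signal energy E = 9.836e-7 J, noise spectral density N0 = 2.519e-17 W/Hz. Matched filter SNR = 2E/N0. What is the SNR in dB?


SNR_lin = 2 * 9.836e-7 / 2.519e-17 = 7.809e10
SNR_dB = 10*log10(7.809e10) = 108.9 dB

108.9 dB


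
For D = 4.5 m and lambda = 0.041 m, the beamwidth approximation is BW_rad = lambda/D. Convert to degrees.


BW_rad = 0.041 / 4.5 = 0.009111
BW_deg = 0.52 degrees

0.52 degrees


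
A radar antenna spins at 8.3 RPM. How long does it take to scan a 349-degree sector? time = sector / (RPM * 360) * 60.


t = 349 / (8.3 * 360) * 60 = 7.01 s

7.01 s


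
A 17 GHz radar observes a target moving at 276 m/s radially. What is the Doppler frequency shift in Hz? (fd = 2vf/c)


fd = 2 * 276 * 17000000000.0 / 3e8 = 31280.0 Hz

31280.0 Hz


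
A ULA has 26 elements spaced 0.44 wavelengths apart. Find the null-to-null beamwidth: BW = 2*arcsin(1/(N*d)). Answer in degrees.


1/(N*d) = 1/(26*0.44) = 0.087413
BW = 2*arcsin(0.087413) = 10.0 degrees

10.0 degrees


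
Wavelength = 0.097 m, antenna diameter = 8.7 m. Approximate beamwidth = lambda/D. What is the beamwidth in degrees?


BW_rad = 0.097 / 8.7 = 0.011149
BW_deg = 0.64 degrees

0.64 degrees


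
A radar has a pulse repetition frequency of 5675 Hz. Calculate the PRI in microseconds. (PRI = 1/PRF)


PRI = 1/5675 = 0.0001762115 s = 176.2 us

176.2 us


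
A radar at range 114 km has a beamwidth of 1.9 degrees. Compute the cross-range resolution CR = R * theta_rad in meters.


BW_rad = 0.033161256
CR = 114000 * 0.033161256 = 3780.4 m

3780.4 m


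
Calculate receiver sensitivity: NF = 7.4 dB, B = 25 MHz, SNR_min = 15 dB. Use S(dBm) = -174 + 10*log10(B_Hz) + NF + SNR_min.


10*log10(25000000.0) = 73.98
S = -174 + 73.98 + 7.4 + 15 = -77.6 dBm

-77.6 dBm


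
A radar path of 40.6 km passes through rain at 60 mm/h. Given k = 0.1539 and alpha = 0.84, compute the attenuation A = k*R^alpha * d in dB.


gamma = 0.1539 * 60^0.84 = 4.796072 dB/km
A = 4.796072 * 40.6 = 194.72 dB

194.72 dB


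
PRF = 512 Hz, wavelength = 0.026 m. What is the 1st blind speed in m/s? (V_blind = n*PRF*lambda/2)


V_blind = 1 * 512 * 0.026 / 2 = 6.7 m/s

6.7 m/s


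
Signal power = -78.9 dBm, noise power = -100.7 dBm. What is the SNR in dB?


SNR = -78.9 - (-100.7) = 21.8 dB

21.8 dB


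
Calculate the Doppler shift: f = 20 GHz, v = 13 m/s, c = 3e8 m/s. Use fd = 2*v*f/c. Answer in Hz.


fd = 2 * 13 * 20000000000.0 / 3e8 = 1733.3 Hz

1733.3 Hz


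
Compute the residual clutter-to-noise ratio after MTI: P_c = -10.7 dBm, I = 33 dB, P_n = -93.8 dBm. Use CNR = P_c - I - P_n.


CNR = -10.7 - 33 - (-93.8) = 50.1 dB

50.1 dB


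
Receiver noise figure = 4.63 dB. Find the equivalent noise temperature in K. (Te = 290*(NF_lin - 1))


NF_lin = 10^(4.63/10) = 2.904023
Te = 290 * (2.904023 - 1) = 552.2 K

552.2 K


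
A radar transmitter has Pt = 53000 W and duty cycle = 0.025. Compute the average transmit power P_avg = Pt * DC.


P_avg = 53000 * 0.025 = 1325.0 W

1325.0 W


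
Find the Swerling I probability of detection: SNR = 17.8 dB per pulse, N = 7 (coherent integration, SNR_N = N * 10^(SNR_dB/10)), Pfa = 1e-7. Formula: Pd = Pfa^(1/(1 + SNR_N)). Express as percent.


SNR_lin = 10^(17.8/10) = 60.25596
SNR_N = 7 * 60.25596 = 421.79172
1/(1 + SNR_N) = 1/422.79172 = 0.0023652
Pd = (1e-7)^0.0023652 = 0.96259
Pd = 96.3%

96.3%


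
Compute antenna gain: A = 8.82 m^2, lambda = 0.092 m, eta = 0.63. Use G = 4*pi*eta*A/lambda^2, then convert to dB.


G_linear = 4*pi*0.63*8.82/0.092^2 = 8249.8
G_dB = 10*log10(8249.8) = 39.2 dB

39.2 dB


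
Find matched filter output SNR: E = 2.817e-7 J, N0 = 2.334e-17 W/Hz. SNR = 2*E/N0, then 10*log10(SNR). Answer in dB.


SNR_lin = 2 * 2.817e-7 / 2.334e-17 = 2.414e10
SNR_dB = 10*log10(2.414e10) = 103.8 dB

103.8 dB


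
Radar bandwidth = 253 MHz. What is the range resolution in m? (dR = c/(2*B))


dR = 3e8 / (2 * 253000000.0) = 0.59 m

0.59 m


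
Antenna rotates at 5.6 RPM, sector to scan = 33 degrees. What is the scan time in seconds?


t = 33 / (5.6 * 360) * 60 = 0.98 s

0.98 s


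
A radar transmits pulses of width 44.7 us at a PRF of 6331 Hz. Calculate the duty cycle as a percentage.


DC = 44.7e-6 * 6331 * 100 = 28.3%

28.3%


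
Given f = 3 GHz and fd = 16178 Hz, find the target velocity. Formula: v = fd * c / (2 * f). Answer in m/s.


v = 16178 * 3e8 / (2 * 3000000000.0) = 808.9 m/s

808.9 m/s


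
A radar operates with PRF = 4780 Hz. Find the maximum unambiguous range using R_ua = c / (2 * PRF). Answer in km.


R_ua = 3e8 / (2 * 4780) = 31380.8 m = 31.4 km

31.4 km


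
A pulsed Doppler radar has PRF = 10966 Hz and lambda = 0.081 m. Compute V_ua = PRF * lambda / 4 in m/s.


V_ua = 10966 * 0.081 / 4 = 222.1 m/s

222.1 m/s


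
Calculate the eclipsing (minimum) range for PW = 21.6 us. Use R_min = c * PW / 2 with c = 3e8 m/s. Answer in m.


R_min = 3e8 * 21.6e-6 / 2 = 3240.0 m

3240.0 m


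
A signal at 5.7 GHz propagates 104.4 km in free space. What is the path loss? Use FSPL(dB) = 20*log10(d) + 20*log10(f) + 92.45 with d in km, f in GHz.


20*log10(104.4) = 40.37
20*log10(5.7) = 15.12
FSPL = 147.9 dB

147.9 dB


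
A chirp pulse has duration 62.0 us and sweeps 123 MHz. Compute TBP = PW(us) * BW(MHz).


TBP = 62.0 * 123 = 7626.0

7626.0


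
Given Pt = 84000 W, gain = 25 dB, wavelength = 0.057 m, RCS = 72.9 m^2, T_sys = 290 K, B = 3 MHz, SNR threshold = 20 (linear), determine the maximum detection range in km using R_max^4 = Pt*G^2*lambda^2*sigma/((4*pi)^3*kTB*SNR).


G_lin = 10^(25/10) = 316.227766
R^4 = 84000 * 316.227766^2 * 0.057^2 * 72.9 / ((4*pi)^3 * 1.38e-23 * 290 * 3000000.0 * 20)
R^4 = 4.1754e18 m^4
R_max = (4.1754e18)^(1/4) = 45203.8 m = 45.2 km

45.2 km


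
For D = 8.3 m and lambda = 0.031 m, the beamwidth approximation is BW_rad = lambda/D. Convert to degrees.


BW_rad = 0.031 / 8.3 = 0.003735
BW_deg = 0.21 degrees

0.21 degrees


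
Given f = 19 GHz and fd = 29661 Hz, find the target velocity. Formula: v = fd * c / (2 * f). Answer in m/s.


v = 29661 * 3e8 / (2 * 19000000000.0) = 234.2 m/s

234.2 m/s


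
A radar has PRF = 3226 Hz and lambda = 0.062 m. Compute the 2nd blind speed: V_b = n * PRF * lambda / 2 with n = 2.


V_blind = 2 * 3226 * 0.062 / 2 = 200.0 m/s

200.0 m/s


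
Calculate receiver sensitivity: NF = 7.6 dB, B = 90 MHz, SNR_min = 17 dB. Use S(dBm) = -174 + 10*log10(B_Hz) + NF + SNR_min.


10*log10(90000000.0) = 79.54
S = -174 + 79.54 + 7.6 + 17 = -69.9 dBm

-69.9 dBm


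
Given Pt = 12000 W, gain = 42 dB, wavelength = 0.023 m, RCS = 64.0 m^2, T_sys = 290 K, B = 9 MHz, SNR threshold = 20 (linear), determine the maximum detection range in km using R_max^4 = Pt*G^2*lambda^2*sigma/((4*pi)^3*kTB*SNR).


G_lin = 10^(42/10) = 15848.931925
R^4 = 12000 * 15848.931925^2 * 0.023^2 * 64.0 / ((4*pi)^3 * 1.38e-23 * 290 * 9000000.0 * 20)
R^4 = 7.13901e19 m^4
R_max = (7.13901e19)^(1/4) = 91919.9 m = 91.9 km

91.9 km


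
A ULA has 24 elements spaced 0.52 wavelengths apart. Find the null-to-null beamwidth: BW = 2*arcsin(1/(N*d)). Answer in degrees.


1/(N*d) = 1/(24*0.52) = 0.080128
BW = 2*arcsin(0.080128) = 9.2 degrees

9.2 degrees


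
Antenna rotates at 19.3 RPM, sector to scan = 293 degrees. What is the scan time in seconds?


t = 293 / (19.3 * 360) * 60 = 2.53 s

2.53 s


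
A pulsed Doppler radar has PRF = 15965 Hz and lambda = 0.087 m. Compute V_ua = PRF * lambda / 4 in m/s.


V_ua = 15965 * 0.087 / 4 = 347.2 m/s

347.2 m/s


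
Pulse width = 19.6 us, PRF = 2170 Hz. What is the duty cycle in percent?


DC = 19.6e-6 * 2170 * 100 = 4.25%

4.25%


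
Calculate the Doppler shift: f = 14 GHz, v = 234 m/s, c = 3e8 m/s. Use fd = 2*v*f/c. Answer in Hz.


fd = 2 * 234 * 14000000000.0 / 3e8 = 21840.0 Hz

21840.0 Hz


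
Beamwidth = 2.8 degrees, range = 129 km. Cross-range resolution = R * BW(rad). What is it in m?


BW_rad = 0.048869219
CR = 129000 * 0.048869219 = 6304.1 m

6304.1 m


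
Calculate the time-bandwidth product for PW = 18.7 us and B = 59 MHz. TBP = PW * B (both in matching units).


TBP = 18.7 * 59 = 1103.3

1103.3


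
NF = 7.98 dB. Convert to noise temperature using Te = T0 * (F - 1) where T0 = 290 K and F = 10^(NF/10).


NF_lin = 10^(7.98/10) = 6.280584
Te = 290 * (6.280584 - 1) = 1531.4 K

1531.4 K


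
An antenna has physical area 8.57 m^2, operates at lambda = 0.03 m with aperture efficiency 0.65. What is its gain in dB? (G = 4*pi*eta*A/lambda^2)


G_linear = 4*pi*0.65*8.57/0.03^2 = 77778.85
G_dB = 10*log10(77778.85) = 48.9 dB

48.9 dB


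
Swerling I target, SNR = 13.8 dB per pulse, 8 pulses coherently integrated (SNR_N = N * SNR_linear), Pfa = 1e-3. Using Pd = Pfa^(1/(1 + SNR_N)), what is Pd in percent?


SNR_lin = 10^(13.8/10) = 23.98833
SNR_N = 8 * 23.98833 = 191.90664
1/(1 + SNR_N) = 1/192.90664 = 0.0051839
Pd = (1e-3)^0.0051839 = 0.96482
Pd = 96.5%

96.5%


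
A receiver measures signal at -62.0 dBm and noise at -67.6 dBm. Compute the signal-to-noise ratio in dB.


SNR = -62.0 - (-67.6) = 5.6 dB

5.6 dB


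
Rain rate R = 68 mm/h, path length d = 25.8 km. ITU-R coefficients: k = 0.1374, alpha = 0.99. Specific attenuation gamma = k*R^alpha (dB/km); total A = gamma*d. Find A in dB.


gamma = 0.1374 * 68^0.99 = 8.957165 dB/km
A = 8.957165 * 25.8 = 231.09 dB

231.09 dB


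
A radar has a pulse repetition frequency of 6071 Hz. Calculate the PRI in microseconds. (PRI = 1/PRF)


PRI = 1/6071 = 0.0001647175 s = 164.7 us

164.7 us


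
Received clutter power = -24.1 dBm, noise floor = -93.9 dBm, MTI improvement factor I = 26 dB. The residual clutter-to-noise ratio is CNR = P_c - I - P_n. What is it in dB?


CNR = -24.1 - 26 - (-93.9) = 43.8 dB

43.8 dB


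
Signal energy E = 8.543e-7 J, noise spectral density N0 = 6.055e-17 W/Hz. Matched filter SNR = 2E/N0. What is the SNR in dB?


SNR_lin = 2 * 8.543e-7 / 6.055e-17 = 2.822e10
SNR_dB = 10*log10(2.822e10) = 104.5 dB

104.5 dB


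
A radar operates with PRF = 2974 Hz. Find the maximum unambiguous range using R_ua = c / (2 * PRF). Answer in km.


R_ua = 3e8 / (2 * 2974) = 50437.1 m = 50.4 km

50.4 km


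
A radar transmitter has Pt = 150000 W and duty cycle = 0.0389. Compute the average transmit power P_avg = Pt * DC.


P_avg = 150000 * 0.0389 = 5835.0 W

5835.0 W


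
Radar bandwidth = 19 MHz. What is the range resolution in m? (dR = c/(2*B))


dR = 3e8 / (2 * 19000000.0) = 7.89 m

7.89 m


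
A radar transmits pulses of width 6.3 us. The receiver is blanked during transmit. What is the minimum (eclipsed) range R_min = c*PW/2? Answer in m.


R_min = 3e8 * 6.3e-6 / 2 = 945.0 m

945.0 m


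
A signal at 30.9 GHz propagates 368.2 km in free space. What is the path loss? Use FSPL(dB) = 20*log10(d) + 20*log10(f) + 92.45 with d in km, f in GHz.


20*log10(368.2) = 51.32
20*log10(30.9) = 29.8
FSPL = 173.6 dB

173.6 dB


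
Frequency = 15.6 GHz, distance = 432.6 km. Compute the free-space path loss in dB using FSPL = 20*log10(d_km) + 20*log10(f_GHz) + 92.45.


20*log10(432.6) = 52.72
20*log10(15.6) = 23.86
FSPL = 169.0 dB

169.0 dB


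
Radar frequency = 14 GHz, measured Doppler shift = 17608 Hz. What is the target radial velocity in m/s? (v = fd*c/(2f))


v = 17608 * 3e8 / (2 * 14000000000.0) = 188.7 m/s

188.7 m/s


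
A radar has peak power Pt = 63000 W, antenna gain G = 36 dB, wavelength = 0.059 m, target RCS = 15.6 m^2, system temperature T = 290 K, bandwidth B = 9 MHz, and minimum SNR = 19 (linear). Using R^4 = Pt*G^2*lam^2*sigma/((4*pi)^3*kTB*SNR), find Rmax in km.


G_lin = 10^(36/10) = 3981.071706
R^4 = 63000 * 3981.071706^2 * 0.059^2 * 15.6 / ((4*pi)^3 * 1.38e-23 * 290 * 9000000.0 * 19)
R^4 = 3.9927e19 m^4
R_max = (3.9927e19)^(1/4) = 79490.8 m = 79.5 km

79.5 km


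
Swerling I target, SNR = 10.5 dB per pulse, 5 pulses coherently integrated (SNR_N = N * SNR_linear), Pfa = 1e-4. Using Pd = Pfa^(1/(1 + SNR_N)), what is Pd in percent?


SNR_lin = 10^(10.5/10) = 11.22018
SNR_N = 5 * 11.22018 = 56.1009
1/(1 + SNR_N) = 1/57.1009 = 0.0175129
Pd = (1e-4)^0.0175129 = 0.85104
Pd = 85.1%

85.1%


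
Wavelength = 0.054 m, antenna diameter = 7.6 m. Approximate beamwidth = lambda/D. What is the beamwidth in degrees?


BW_rad = 0.054 / 7.6 = 0.007105
BW_deg = 0.41 degrees

0.41 degrees


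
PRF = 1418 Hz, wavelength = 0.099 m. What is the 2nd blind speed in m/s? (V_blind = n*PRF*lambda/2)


V_blind = 2 * 1418 * 0.099 / 2 = 140.4 m/s

140.4 m/s


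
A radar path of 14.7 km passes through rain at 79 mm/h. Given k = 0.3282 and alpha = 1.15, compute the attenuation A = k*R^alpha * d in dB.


gamma = 0.3282 * 79^1.15 = 49.935538 dB/km
A = 49.935538 * 14.7 = 734.05 dB

734.05 dB


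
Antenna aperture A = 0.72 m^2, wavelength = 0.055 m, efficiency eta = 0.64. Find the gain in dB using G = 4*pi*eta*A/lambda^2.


G_linear = 4*pi*0.64*0.72/0.055^2 = 1914.24
G_dB = 10*log10(1914.24) = 32.8 dB

32.8 dB


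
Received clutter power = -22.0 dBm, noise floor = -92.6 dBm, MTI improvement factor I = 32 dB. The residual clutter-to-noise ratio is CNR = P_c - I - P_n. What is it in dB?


CNR = -22.0 - 32 - (-92.6) = 38.6 dB

38.6 dB


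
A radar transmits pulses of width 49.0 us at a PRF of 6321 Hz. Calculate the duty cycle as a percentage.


DC = 49.0e-6 * 6321 * 100 = 30.97%

30.97%


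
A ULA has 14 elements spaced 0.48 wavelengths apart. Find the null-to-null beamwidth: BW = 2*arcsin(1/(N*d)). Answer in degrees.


1/(N*d) = 1/(14*0.48) = 0.14881
BW = 2*arcsin(0.14881) = 17.1 degrees

17.1 degrees


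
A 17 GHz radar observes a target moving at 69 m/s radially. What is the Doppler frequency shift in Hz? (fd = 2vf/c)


fd = 2 * 69 * 17000000000.0 / 3e8 = 7820.0 Hz

7820.0 Hz


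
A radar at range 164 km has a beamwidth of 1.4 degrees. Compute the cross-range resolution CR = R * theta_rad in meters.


BW_rad = 0.02443461
CR = 164000 * 0.02443461 = 4007.3 m

4007.3 m


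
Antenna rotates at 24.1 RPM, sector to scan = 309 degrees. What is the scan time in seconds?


t = 309 / (24.1 * 360) * 60 = 2.14 s

2.14 s


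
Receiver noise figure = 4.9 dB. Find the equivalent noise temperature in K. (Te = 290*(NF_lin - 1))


NF_lin = 10^(4.9/10) = 3.090295
Te = 290 * (3.090295 - 1) = 606.2 K

606.2 K


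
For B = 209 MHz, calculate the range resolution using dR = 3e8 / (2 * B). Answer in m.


dR = 3e8 / (2 * 209000000.0) = 0.72 m

0.72 m


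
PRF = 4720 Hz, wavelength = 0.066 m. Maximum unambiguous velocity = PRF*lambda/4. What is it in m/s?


V_ua = 4720 * 0.066 / 4 = 77.9 m/s

77.9 m/s


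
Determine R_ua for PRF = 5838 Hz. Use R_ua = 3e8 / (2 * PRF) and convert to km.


R_ua = 3e8 / (2 * 5838) = 25693.7 m = 25.7 km

25.7 km


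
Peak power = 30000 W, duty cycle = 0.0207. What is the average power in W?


P_avg = 30000 * 0.0207 = 621.0 W

621.0 W


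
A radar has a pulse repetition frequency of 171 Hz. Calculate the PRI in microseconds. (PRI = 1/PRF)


PRI = 1/171 = 0.0058479532 s = 5848.0 us

5848.0 us


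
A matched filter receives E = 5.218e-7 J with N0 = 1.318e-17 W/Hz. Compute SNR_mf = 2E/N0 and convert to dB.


SNR_lin = 2 * 5.218e-7 / 1.318e-17 = 7.918e10
SNR_dB = 10*log10(7.918e10) = 109.0 dB

109.0 dB


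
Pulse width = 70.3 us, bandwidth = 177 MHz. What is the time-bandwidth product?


TBP = 70.3 * 177 = 12443.1

12443.1


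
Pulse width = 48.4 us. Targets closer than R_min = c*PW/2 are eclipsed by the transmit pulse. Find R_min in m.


R_min = 3e8 * 48.4e-6 / 2 = 7260.0 m

7260.0 m


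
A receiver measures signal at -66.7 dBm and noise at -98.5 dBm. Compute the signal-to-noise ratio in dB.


SNR = -66.7 - (-98.5) = 31.8 dB

31.8 dB


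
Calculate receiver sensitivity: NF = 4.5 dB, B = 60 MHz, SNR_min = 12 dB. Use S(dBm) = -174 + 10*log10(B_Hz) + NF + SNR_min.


10*log10(60000000.0) = 77.78
S = -174 + 77.78 + 4.5 + 12 = -79.7 dBm

-79.7 dBm


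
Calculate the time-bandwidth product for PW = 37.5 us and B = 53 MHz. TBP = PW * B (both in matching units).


TBP = 37.5 * 53 = 1987.5

1987.5


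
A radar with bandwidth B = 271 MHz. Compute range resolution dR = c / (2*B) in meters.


dR = 3e8 / (2 * 271000000.0) = 0.55 m

0.55 m


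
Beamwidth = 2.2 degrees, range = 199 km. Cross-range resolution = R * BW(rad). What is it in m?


BW_rad = 0.038397244
CR = 199000 * 0.038397244 = 7641.1 m

7641.1 m


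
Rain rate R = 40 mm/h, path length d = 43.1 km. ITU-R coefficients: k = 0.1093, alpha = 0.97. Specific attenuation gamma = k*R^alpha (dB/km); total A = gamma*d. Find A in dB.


gamma = 0.1093 * 40^0.97 = 3.913978 dB/km
A = 3.913978 * 43.1 = 168.69 dB

168.69 dB


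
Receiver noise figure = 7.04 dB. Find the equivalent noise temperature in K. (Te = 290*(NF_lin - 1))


NF_lin = 10^(7.04/10) = 5.058247
Te = 290 * (5.058247 - 1) = 1176.9 K

1176.9 K


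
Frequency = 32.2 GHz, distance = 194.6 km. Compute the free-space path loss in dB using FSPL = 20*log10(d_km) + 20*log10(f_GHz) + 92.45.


20*log10(194.6) = 45.78
20*log10(32.2) = 30.16
FSPL = 168.4 dB

168.4 dB


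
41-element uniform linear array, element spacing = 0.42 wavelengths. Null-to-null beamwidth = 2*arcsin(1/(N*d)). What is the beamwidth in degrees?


1/(N*d) = 1/(41*0.42) = 0.058072
BW = 2*arcsin(0.058072) = 6.7 degrees

6.7 degrees


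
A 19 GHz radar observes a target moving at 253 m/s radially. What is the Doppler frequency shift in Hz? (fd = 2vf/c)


fd = 2 * 253 * 19000000000.0 / 3e8 = 32046.7 Hz

32046.7 Hz


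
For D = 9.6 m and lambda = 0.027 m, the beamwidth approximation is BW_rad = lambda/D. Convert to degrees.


BW_rad = 0.027 / 9.6 = 0.002812
BW_deg = 0.16 degrees

0.16 degrees


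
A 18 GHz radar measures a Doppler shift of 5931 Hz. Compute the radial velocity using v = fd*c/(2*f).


v = 5931 * 3e8 / (2 * 18000000000.0) = 49.4 m/s

49.4 m/s


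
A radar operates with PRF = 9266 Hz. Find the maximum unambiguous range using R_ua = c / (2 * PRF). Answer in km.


R_ua = 3e8 / (2 * 9266) = 16188.2 m = 16.2 km

16.2 km


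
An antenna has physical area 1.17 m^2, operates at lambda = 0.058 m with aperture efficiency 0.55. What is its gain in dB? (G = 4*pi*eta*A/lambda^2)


G_linear = 4*pi*0.55*1.17/0.058^2 = 2403.82
G_dB = 10*log10(2403.82) = 33.8 dB

33.8 dB


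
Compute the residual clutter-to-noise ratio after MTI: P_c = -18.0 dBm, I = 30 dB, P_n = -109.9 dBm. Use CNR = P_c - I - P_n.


CNR = -18.0 - 30 - (-109.9) = 61.9 dB

61.9 dB


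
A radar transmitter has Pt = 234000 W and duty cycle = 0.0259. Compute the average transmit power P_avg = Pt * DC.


P_avg = 234000 * 0.0259 = 6060.6 W

6060.6 W


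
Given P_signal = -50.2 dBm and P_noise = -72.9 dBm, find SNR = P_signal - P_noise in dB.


SNR = -50.2 - (-72.9) = 22.7 dB

22.7 dB


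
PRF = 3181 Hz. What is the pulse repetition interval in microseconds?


PRI = 1/3181 = 0.0003143666 s = 314.4 us

314.4 us


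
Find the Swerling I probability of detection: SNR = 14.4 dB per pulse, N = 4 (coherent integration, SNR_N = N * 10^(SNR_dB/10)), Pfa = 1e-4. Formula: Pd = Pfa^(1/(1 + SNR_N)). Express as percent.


SNR_lin = 10^(14.4/10) = 27.54229
SNR_N = 4 * 27.54229 = 110.16916
1/(1 + SNR_N) = 1/111.16916 = 0.0089953
Pd = (1e-4)^0.0089953 = 0.92049
Pd = 92.0%

92.0%


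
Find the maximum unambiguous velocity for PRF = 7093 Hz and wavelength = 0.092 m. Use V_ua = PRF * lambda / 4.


V_ua = 7093 * 0.092 / 4 = 163.1 m/s

163.1 m/s


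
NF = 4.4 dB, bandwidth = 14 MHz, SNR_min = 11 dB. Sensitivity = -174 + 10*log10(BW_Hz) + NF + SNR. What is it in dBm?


10*log10(14000000.0) = 71.46
S = -174 + 71.46 + 4.4 + 11 = -87.1 dBm

-87.1 dBm


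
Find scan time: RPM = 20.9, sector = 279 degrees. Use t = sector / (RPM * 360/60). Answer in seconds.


t = 279 / (20.9 * 360) * 60 = 2.22 s

2.22 s


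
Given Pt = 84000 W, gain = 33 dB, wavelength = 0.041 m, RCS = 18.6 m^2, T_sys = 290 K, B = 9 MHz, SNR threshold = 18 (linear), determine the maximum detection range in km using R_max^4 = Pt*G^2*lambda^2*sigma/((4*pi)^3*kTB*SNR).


G_lin = 10^(33/10) = 1995.262315
R^4 = 84000 * 1995.262315^2 * 0.041^2 * 18.6 / ((4*pi)^3 * 1.38e-23 * 290 * 9000000.0 * 18)
R^4 = 8.12715e18 m^4
R_max = (8.12715e18)^(1/4) = 53393.0 m = 53.4 km

53.4 km


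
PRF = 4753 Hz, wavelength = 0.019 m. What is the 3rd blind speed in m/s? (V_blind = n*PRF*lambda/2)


V_blind = 3 * 4753 * 0.019 / 2 = 135.5 m/s

135.5 m/s


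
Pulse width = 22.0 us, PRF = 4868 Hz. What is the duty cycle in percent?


DC = 22.0e-6 * 4868 * 100 = 10.71%

10.71%


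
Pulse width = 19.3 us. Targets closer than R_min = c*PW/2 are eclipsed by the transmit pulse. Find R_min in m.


R_min = 3e8 * 19.3e-6 / 2 = 2895.0 m

2895.0 m


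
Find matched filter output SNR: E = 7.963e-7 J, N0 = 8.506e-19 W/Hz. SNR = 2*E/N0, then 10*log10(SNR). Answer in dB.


SNR_lin = 2 * 7.963e-7 / 8.506e-19 = 1.872e12
SNR_dB = 10*log10(1.872e12) = 122.7 dB

122.7 dB


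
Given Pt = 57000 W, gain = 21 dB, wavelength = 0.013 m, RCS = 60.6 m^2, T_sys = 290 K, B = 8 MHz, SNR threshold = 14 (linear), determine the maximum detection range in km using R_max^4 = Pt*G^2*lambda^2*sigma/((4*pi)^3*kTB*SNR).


G_lin = 10^(21/10) = 125.892541
R^4 = 57000 * 125.892541^2 * 0.013^2 * 60.6 / ((4*pi)^3 * 1.38e-23 * 290 * 8000000.0 * 14)
R^4 = 1.04018e16 m^4
R_max = (1.04018e16)^(1/4) = 10099.0 m = 10.1 km

10.1 km


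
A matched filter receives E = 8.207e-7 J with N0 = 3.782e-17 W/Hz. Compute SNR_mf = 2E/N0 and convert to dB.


SNR_lin = 2 * 8.207e-7 / 3.782e-17 = 4.34e10
SNR_dB = 10*log10(4.34e10) = 106.4 dB

106.4 dB


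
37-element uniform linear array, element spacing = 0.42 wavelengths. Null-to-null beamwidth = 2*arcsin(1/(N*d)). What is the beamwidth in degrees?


1/(N*d) = 1/(37*0.42) = 0.06435
BW = 2*arcsin(0.06435) = 7.4 degrees

7.4 degrees


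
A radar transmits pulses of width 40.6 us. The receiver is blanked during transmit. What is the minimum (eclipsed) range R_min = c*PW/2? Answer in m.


R_min = 3e8 * 40.6e-6 / 2 = 6090.0 m

6090.0 m


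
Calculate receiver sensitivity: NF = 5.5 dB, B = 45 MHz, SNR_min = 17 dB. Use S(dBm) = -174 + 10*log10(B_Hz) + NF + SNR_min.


10*log10(45000000.0) = 76.53
S = -174 + 76.53 + 5.5 + 17 = -75.0 dBm

-75.0 dBm


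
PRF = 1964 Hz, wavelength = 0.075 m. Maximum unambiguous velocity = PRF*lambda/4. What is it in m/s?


V_ua = 1964 * 0.075 / 4 = 36.8 m/s

36.8 m/s


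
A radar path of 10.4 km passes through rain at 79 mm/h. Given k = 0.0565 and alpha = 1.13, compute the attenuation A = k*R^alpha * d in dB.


gamma = 0.0565 * 79^1.13 = 7.877113 dB/km
A = 7.877113 * 10.4 = 81.92 dB

81.92 dB


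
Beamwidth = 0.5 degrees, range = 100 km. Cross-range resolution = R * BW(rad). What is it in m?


BW_rad = 0.008726646
CR = 100000 * 0.008726646 = 872.7 m

872.7 m


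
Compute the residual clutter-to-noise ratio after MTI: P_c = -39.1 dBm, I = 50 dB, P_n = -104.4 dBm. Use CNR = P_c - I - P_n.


CNR = -39.1 - 50 - (-104.4) = 15.3 dB

15.3 dB


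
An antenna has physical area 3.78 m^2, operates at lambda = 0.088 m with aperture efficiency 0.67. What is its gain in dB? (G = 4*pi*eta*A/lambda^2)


G_linear = 4*pi*0.67*3.78/0.088^2 = 4109.71
G_dB = 10*log10(4109.71) = 36.1 dB

36.1 dB


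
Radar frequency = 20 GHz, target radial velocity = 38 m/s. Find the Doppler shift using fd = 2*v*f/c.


fd = 2 * 38 * 20000000000.0 / 3e8 = 5066.7 Hz

5066.7 Hz


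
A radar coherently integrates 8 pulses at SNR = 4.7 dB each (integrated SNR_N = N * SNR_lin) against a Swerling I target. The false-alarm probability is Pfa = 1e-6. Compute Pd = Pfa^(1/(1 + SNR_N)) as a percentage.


SNR_lin = 10^(4.7/10) = 2.95121
SNR_N = 8 * 2.95121 = 23.60968
1/(1 + SNR_N) = 1/24.60968 = 0.0406344
Pd = (1e-6)^0.0406344 = 0.57042
Pd = 57.0%

57.0%


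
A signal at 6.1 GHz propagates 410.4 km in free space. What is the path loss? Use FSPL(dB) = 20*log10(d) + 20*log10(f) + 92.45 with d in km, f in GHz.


20*log10(410.4) = 52.26
20*log10(6.1) = 15.71
FSPL = 160.4 dB

160.4 dB


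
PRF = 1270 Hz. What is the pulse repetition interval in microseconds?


PRI = 1/1270 = 0.0007874016 s = 787.4 us

787.4 us


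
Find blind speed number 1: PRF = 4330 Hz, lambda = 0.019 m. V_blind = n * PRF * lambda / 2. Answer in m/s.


V_blind = 1 * 4330 * 0.019 / 2 = 41.1 m/s

41.1 m/s


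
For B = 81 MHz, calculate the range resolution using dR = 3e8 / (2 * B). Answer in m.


dR = 3e8 / (2 * 81000000.0) = 1.85 m

1.85 m


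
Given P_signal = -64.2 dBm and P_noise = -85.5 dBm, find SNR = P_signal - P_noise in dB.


SNR = -64.2 - (-85.5) = 21.3 dB

21.3 dB


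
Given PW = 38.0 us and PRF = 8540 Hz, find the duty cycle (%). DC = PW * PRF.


DC = 38.0e-6 * 8540 * 100 = 32.45%

32.45%


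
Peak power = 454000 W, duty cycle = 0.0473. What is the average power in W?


P_avg = 454000 * 0.0473 = 21474.2 W

21474.2 W


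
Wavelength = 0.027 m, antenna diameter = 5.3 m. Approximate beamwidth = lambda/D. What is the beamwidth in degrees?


BW_rad = 0.027 / 5.3 = 0.005094
BW_deg = 0.29 degrees

0.29 degrees


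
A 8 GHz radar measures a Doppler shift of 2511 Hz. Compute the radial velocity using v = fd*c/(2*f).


v = 2511 * 3e8 / (2 * 8000000000.0) = 47.1 m/s

47.1 m/s


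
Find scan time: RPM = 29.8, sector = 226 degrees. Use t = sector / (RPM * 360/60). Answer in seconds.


t = 226 / (29.8 * 360) * 60 = 1.26 s

1.26 s


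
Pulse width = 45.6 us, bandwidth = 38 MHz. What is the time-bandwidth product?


TBP = 45.6 * 38 = 1732.8

1732.8


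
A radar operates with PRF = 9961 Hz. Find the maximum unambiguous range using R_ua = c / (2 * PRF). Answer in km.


R_ua = 3e8 / (2 * 9961) = 15058.7 m = 15.1 km

15.1 km


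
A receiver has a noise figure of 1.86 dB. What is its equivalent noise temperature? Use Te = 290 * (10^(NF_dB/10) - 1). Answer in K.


NF_lin = 10^(1.86/10) = 1.534617
Te = 290 * (1.534617 - 1) = 155.0 K

155.0 K


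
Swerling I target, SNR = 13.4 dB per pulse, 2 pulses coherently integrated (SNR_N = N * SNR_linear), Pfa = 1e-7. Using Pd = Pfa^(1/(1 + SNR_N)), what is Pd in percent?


SNR_lin = 10^(13.4/10) = 21.87762
SNR_N = 2 * 21.87762 = 43.75524
1/(1 + SNR_N) = 1/44.75524 = 0.0223438
Pd = (1e-7)^0.0223438 = 0.69758
Pd = 69.8%

69.8%


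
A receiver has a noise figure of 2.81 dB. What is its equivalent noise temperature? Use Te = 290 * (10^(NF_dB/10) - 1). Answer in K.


NF_lin = 10^(2.81/10) = 1.909853
Te = 290 * (1.909853 - 1) = 263.9 K

263.9 K


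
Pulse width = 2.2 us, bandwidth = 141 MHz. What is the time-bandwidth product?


TBP = 2.2 * 141 = 310.2

310.2


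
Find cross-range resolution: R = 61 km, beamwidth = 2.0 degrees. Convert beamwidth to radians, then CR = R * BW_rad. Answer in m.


BW_rad = 0.034906585
CR = 61000 * 0.034906585 = 2129.3 m

2129.3 m


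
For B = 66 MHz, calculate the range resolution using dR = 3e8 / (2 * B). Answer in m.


dR = 3e8 / (2 * 66000000.0) = 2.27 m

2.27 m


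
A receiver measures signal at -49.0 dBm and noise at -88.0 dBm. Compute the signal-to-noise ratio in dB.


SNR = -49.0 - (-88.0) = 39.0 dB

39.0 dB


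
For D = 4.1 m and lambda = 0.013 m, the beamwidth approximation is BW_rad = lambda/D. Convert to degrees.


BW_rad = 0.013 / 4.1 = 0.003171
BW_deg = 0.18 degrees

0.18 degrees


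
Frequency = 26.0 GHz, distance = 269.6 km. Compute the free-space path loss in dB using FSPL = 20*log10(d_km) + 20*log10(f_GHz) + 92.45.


20*log10(269.6) = 48.61
20*log10(26.0) = 28.3
FSPL = 169.4 dB

169.4 dB


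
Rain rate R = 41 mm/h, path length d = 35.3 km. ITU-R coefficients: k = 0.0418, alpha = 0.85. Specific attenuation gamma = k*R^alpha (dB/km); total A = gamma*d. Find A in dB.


gamma = 0.0418 * 41^0.85 = 0.981844 dB/km
A = 0.981844 * 35.3 = 34.66 dB

34.66 dB


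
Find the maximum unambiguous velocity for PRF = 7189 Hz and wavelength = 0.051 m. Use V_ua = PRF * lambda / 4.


V_ua = 7189 * 0.051 / 4 = 91.7 m/s

91.7 m/s


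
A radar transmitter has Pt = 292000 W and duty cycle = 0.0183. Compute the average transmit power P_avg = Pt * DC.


P_avg = 292000 * 0.0183 = 5343.6 W

5343.6 W


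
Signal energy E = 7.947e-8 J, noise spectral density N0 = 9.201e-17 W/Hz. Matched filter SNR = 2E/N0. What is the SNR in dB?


SNR_lin = 2 * 7.947e-8 / 9.201e-17 = 1.727e9
SNR_dB = 10*log10(1.727e9) = 92.4 dB

92.4 dB


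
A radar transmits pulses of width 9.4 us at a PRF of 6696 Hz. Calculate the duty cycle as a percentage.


DC = 9.4e-6 * 6696 * 100 = 6.29%

6.29%


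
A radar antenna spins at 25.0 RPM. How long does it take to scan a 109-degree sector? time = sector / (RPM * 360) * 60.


t = 109 / (25.0 * 360) * 60 = 0.73 s

0.73 s


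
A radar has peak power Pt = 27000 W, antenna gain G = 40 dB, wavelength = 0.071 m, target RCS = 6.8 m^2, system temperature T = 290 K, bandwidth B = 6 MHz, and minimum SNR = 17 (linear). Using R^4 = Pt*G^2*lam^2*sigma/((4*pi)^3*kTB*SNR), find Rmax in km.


G_lin = 10^(40/10) = 10000.0
R^4 = 27000 * 10000.0^2 * 0.071^2 * 6.8 / ((4*pi)^3 * 1.38e-23 * 290 * 6000000.0 * 17)
R^4 = 1.14257e20 m^4
R_max = (1.14257e20)^(1/4) = 103388.1 m = 103.4 km

103.4 km


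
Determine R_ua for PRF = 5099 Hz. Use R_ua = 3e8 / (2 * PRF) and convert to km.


R_ua = 3e8 / (2 * 5099) = 29417.5 m = 29.4 km

29.4 km


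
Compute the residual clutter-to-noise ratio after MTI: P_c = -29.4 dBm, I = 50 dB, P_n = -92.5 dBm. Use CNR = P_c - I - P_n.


CNR = -29.4 - 50 - (-92.5) = 13.1 dB

13.1 dB


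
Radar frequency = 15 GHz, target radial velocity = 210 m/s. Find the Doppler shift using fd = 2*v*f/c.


fd = 2 * 210 * 15000000000.0 / 3e8 = 21000.0 Hz

21000.0 Hz


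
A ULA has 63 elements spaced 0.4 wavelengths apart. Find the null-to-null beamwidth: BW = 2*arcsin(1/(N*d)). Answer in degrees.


1/(N*d) = 1/(63*0.4) = 0.039683
BW = 2*arcsin(0.039683) = 4.5 degrees

4.5 degrees


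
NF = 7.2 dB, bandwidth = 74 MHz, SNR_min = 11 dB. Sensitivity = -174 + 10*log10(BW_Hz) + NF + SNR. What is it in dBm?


10*log10(74000000.0) = 78.69
S = -174 + 78.69 + 7.2 + 11 = -77.1 dBm

-77.1 dBm


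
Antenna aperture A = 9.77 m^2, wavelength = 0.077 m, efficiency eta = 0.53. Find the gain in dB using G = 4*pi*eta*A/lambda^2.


G_linear = 4*pi*0.53*9.77/0.077^2 = 10974.86
G_dB = 10*log10(10974.86) = 40.4 dB

40.4 dB


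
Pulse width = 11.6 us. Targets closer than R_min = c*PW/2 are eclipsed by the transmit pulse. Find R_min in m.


R_min = 3e8 * 11.6e-6 / 2 = 1740.0 m

1740.0 m


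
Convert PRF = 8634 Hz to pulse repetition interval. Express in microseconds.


PRI = 1/8634 = 0.0001158212 s = 115.8 us

115.8 us


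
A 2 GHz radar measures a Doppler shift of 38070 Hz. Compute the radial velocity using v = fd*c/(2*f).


v = 38070 * 3e8 / (2 * 2000000000.0) = 2855.3 m/s

2855.3 m/s


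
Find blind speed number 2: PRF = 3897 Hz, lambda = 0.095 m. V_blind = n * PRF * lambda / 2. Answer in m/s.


V_blind = 2 * 3897 * 0.095 / 2 = 370.2 m/s

370.2 m/s


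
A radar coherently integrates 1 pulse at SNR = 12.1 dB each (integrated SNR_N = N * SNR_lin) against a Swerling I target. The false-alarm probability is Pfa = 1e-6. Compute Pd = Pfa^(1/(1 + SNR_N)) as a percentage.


SNR_lin = 10^(12.1/10) = 16.2181
SNR_N = 1 * 16.2181 = 16.2181
1/(1 + SNR_N) = 1/17.2181 = 0.0580784
Pd = (1e-6)^0.0580784 = 0.44826
Pd = 44.8%

44.8%


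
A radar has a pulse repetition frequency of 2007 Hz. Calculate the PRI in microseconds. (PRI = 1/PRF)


PRI = 1/2007 = 0.0004982561 s = 498.3 us

498.3 us


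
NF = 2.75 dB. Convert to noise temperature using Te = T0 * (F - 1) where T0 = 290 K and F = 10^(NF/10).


NF_lin = 10^(2.75/10) = 1.883649
Te = 290 * (1.883649 - 1) = 256.3 K

256.3 K


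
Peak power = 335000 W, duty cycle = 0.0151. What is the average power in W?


P_avg = 335000 * 0.0151 = 5058.5 W

5058.5 W


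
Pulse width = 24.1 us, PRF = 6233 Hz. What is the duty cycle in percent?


DC = 24.1e-6 * 6233 * 100 = 15.02%

15.02%


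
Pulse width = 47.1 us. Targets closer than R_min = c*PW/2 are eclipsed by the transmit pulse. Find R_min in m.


R_min = 3e8 * 47.1e-6 / 2 = 7065.0 m

7065.0 m


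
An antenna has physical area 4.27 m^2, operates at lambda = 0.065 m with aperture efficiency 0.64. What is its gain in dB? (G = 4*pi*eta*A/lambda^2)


G_linear = 4*pi*0.64*4.27/0.065^2 = 8128.14
G_dB = 10*log10(8128.14) = 39.1 dB

39.1 dB


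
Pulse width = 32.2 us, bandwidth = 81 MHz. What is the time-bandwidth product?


TBP = 32.2 * 81 = 2608.2

2608.2


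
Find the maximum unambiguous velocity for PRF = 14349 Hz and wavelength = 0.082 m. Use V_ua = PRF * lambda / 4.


V_ua = 14349 * 0.082 / 4 = 294.2 m/s

294.2 m/s


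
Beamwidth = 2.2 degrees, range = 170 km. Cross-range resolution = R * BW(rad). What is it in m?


BW_rad = 0.038397244
CR = 170000 * 0.038397244 = 6527.5 m

6527.5 m


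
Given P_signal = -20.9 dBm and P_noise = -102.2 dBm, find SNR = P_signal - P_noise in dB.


SNR = -20.9 - (-102.2) = 81.3 dB

81.3 dB


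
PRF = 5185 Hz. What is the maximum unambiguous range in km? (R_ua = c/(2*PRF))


R_ua = 3e8 / (2 * 5185) = 28929.6 m = 28.9 km

28.9 km


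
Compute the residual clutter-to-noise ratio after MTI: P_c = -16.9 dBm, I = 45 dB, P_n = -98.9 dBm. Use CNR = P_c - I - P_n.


CNR = -16.9 - 45 - (-98.9) = 37.0 dB

37.0 dB


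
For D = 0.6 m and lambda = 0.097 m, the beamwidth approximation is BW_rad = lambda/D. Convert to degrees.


BW_rad = 0.097 / 0.6 = 0.161667
BW_deg = 9.26 degrees

9.26 degrees


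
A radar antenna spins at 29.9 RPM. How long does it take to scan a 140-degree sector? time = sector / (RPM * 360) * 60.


t = 140 / (29.9 * 360) * 60 = 0.78 s

0.78 s


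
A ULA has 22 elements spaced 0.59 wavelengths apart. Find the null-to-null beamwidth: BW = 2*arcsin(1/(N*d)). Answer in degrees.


1/(N*d) = 1/(22*0.59) = 0.077042
BW = 2*arcsin(0.077042) = 8.8 degrees

8.8 degrees


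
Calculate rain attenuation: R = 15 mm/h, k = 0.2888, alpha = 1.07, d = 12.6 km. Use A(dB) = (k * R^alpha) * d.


gamma = 0.2888 * 15^1.07 = 5.236183 dB/km
A = 5.236183 * 12.6 = 65.98 dB

65.98 dB


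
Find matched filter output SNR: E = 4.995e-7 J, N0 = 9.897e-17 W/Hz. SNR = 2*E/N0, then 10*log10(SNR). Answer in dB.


SNR_lin = 2 * 4.995e-7 / 9.897e-17 = 1.009e10
SNR_dB = 10*log10(1.009e10) = 100.0 dB

100.0 dB


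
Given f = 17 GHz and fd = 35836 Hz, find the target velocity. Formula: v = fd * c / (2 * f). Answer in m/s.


v = 35836 * 3e8 / (2 * 17000000000.0) = 316.2 m/s

316.2 m/s


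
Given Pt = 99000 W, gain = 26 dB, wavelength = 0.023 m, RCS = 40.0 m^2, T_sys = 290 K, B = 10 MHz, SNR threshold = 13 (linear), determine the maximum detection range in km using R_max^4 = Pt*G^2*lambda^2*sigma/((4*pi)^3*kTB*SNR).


G_lin = 10^(26/10) = 398.107171
R^4 = 99000 * 398.107171^2 * 0.023^2 * 40.0 / ((4*pi)^3 * 1.38e-23 * 290 * 10000000.0 * 13)
R^4 = 3.21589e17 m^4
R_max = (3.21589e17)^(1/4) = 23813.6 m = 23.8 km

23.8 km


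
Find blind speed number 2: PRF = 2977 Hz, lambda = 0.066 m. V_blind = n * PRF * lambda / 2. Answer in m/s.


V_blind = 2 * 2977 * 0.066 / 2 = 196.5 m/s

196.5 m/s


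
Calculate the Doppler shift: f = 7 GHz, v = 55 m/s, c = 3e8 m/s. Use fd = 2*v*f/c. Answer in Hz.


fd = 2 * 55 * 7000000000.0 / 3e8 = 2566.7 Hz

2566.7 Hz


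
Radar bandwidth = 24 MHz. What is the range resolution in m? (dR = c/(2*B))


dR = 3e8 / (2 * 24000000.0) = 6.25 m

6.25 m


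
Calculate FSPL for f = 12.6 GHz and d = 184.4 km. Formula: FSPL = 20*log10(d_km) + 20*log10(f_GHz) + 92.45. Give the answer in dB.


20*log10(184.4) = 45.32
20*log10(12.6) = 22.01
FSPL = 159.8 dB

159.8 dB


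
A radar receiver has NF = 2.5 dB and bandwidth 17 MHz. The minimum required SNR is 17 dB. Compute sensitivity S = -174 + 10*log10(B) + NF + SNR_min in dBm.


10*log10(17000000.0) = 72.3
S = -174 + 72.3 + 2.5 + 17 = -82.2 dBm

-82.2 dBm


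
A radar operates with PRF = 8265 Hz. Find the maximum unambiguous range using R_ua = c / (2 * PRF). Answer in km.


R_ua = 3e8 / (2 * 8265) = 18148.8 m = 18.1 km

18.1 km


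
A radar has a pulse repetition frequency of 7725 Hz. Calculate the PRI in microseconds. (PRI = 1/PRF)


PRI = 1/7725 = 0.0001294498 s = 129.4 us

129.4 us


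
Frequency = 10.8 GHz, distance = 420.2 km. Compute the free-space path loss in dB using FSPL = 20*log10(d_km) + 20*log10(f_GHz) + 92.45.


20*log10(420.2) = 52.47
20*log10(10.8) = 20.67
FSPL = 165.6 dB

165.6 dB


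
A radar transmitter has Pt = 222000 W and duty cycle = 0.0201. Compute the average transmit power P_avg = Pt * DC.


P_avg = 222000 * 0.0201 = 4462.2 W

4462.2 W


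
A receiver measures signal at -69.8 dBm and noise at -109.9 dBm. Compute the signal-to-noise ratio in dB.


SNR = -69.8 - (-109.9) = 40.1 dB

40.1 dB


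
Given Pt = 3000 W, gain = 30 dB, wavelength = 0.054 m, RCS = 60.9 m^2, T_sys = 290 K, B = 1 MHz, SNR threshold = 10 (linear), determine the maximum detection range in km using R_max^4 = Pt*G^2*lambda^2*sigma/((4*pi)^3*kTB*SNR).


G_lin = 10^(30/10) = 1000.0
R^4 = 3000 * 1000.0^2 * 0.054^2 * 60.9 / ((4*pi)^3 * 1.38e-23 * 290 * 1000000.0 * 10)
R^4 = 6.70841e18 m^4
R_max = (6.70841e18)^(1/4) = 50892.6 m = 50.9 km

50.9 km


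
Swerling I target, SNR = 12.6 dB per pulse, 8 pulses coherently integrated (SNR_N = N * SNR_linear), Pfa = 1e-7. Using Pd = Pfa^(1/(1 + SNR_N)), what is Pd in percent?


SNR_lin = 10^(12.6/10) = 18.19701
SNR_N = 8 * 18.19701 = 145.57608
1/(1 + SNR_N) = 1/146.57608 = 0.0068224
Pd = (1e-7)^0.0068224 = 0.89587
Pd = 89.6%

89.6%


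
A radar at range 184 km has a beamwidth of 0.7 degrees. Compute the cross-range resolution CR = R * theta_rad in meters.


BW_rad = 0.012217305
CR = 184000 * 0.012217305 = 2248.0 m

2248.0 m


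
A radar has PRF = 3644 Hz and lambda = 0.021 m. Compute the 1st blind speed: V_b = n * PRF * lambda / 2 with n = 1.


V_blind = 1 * 3644 * 0.021 / 2 = 38.3 m/s

38.3 m/s
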